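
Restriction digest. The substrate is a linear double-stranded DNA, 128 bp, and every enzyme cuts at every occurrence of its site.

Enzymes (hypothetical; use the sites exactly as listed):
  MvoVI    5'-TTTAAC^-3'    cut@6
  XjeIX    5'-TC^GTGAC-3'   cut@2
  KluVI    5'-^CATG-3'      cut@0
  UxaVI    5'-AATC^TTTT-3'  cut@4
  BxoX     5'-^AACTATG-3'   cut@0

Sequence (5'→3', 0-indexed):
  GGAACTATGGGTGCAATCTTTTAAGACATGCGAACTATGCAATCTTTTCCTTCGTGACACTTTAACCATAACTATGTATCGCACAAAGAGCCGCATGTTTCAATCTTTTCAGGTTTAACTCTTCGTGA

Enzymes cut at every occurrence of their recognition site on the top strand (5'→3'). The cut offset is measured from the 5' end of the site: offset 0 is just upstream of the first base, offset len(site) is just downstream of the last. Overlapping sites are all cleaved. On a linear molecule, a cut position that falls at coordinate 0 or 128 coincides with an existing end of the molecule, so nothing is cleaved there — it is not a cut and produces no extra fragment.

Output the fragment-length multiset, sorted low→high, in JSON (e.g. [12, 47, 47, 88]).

Scan for sites:
  MvoVI TTTAAC/6: at [60, 113] ⇒ [66, 119]
  XjeIX TCGTGAC/2: at [51] ⇒ [53]
  KluVI CATG/0: at [26, 93] ⇒ [26, 93]
  UxaVI AATCTTTT/4: at [14, 40, 101] ⇒ [18, 44, 105]
  BxoX AACTATG/0: at [2, 32, 69] ⇒ [2, 32, 69]

Pooled cuts: [2, 18, 26, 32, 44, 53, 66, 69, 93, 105, 119]

Fragment lengths:
  [0,2): 2 bp
  [2,18): 16 bp
  [18,26): 8 bp
  [26,32): 6 bp
  [32,44): 12 bp
  [44,53): 9 bp
  [53,66): 13 bp
  [66,69): 3 bp
  [69,93): 24 bp
  [93,105): 12 bp
  [105,119): 14 bp
  [119,128): 9 bp

[2,3,6,8,9,9,12,12,13,14,16,24]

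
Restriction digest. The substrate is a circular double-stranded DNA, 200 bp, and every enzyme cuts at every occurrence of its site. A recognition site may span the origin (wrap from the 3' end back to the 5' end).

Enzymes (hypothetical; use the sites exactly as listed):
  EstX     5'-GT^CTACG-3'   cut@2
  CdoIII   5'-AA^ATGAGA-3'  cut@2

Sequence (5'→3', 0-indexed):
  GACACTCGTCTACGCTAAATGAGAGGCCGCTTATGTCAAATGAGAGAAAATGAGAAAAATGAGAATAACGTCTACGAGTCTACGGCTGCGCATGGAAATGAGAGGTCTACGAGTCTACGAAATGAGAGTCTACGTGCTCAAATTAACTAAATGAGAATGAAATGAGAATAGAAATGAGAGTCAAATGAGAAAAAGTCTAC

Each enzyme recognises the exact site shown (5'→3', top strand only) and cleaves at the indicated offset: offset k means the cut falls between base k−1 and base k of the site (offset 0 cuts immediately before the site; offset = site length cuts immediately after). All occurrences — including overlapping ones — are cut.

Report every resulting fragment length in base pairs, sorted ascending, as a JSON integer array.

[7,8,8,8,9,9,9,10,11,11,12,12,13,13,18,21,21]

Per-enzyme occurrences:
  EstX GTCTACG/2: at [7, 69, 77, 104, 112, 127, 194] ⇒ [9, 71, 79, 106, 114, 129, 196]
  CdoIII AAATGAGA/2: at [16, 37, 47, 56, 95, 119, 148, 159, 171, 182] ⇒ [18, 39, 49, 58, 97, 121, 150, 161, 173, 184]

Pooled cuts: [9, 18, 39, 49, 58, 71, 79, 97, 106, 114, 121, 129, 150, 161, 173, 184, 196]

Fragment lengths:
  9→18: 9 bp
  18→39: 21 bp
  39→49: 10 bp
  49→58: 9 bp
  58→71: 13 bp
  71→79: 8 bp
  79→97: 18 bp
  97→106: 9 bp
  106→114: 8 bp
  114→121: 7 bp
  121→129: 8 bp
  129→150: 21 bp
  150→161: 11 bp
  161→173: 12 bp
  173→184: 11 bp
  184→196: 12 bp
  196→9 (wrap): 200-196+9 = 13 bp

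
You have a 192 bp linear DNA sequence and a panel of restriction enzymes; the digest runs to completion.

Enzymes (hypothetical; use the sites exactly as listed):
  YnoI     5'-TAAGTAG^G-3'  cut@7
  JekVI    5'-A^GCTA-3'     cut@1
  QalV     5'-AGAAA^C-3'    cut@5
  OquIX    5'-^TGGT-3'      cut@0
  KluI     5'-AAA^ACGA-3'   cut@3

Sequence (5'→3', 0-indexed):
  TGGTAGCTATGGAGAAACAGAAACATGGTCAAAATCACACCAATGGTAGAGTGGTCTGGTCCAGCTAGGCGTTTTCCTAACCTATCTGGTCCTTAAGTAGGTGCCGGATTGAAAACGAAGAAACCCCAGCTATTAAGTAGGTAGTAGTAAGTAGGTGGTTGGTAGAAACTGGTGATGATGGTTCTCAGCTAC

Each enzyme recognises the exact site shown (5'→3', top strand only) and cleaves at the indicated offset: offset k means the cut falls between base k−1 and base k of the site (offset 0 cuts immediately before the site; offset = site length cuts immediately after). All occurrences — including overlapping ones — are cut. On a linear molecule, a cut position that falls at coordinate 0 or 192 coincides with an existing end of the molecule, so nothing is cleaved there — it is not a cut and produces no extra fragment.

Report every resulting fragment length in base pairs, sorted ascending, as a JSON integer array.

Per-enzyme occurrences:
  YnoI TAAGTAGG/7: at [93, 133, 147] ⇒ [100, 140, 154]
  JekVI AGCTA/1: at [4, 62, 127, 186] ⇒ [5, 63, 128, 187]
  QalV AGAAAC/5: at [12, 18, 118, 163] ⇒ [17, 23, 123, 168]
  OquIX TGGT/0: at [0, 25, 43, 51, 56, 86, 155, 159, 169, 178] ⇒ [25, 43, 51, 56, 86, 155, 159, 169, 178] (position 0 is a terminus of the linear molecule — no cut)
  KluI AAAACGA/3: at [111] ⇒ [114]

All cut coordinates (distinct, sorted): [5, 17, 23, 25, 43, 51, 56, 63, 86, 100, 114, 123, 128, 140, 154, 155, 159, 168, 169, 178, 187]

Fragments:
  [0,5): 5 bp
  [5,17): 12 bp
  [17,23): 6 bp
  [23,25): 2 bp
  [25,43): 18 bp
  [43,51): 8 bp
  [51,56): 5 bp
  [56,63): 7 bp
  [63,86): 23 bp
  [86,100): 14 bp
  [100,114): 14 bp
  [114,123): 9 bp
  [123,128): 5 bp
  [128,140): 12 bp
  [140,154): 14 bp
  [154,155): 1 bp
  [155,159): 4 bp
  [159,168): 9 bp
  [168,169): 1 bp
  [169,178): 9 bp
  [178,187): 9 bp
  [187,192): 5 bp

[1,1,2,4,5,5,5,5,6,7,8,9,9,9,9,12,12,14,14,14,18,23]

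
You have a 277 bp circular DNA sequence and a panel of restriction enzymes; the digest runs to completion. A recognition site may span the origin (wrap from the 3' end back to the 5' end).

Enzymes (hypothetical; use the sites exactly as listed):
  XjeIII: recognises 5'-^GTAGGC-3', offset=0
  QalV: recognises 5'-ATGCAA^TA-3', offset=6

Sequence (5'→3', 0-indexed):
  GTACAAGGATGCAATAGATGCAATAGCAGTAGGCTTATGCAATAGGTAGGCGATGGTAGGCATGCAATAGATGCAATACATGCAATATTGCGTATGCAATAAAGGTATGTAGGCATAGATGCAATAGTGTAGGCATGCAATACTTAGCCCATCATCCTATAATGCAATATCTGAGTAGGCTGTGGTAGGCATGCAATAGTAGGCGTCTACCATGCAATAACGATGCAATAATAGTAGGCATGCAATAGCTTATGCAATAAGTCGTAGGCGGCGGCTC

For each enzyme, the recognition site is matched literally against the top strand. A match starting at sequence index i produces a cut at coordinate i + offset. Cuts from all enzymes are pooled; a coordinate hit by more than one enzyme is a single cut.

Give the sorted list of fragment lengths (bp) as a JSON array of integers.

Per-enzyme occurrences:
  XjeIII (GTAGGC, off=0): starts [28, 45, 55, 108, 128, 174, 184, 198, 233, 263] → cuts [28, 45, 55, 108, 128, 174, 184, 198, 233, 263]
  QalV (ATGCAATA, off=6): starts [8, 17, 36, 61, 70, 79, 93, 118, 134, 161, 190, 211, 222, 239, 251] → cuts [14, 23, 42, 67, 76, 85, 99, 124, 140, 167, 196, 217, 228, 245, 257]

Pooled cuts: [14, 23, 28, 42, 45, 55, 67, 76, 85, 99, 108, 124, 128, 140, 167, 174, 184, 196, 198, 217, 228, 233, 245, 257, 263]

Fragments:
  14→23: 9 bp
  23→28: 5 bp
  28→42: 14 bp
  42→45: 3 bp
  45→55: 10 bp
  55→67: 12 bp
  67→76: 9 bp
  76→85: 9 bp
  85→99: 14 bp
  99→108: 9 bp
  108→124: 16 bp
  124→128: 4 bp
  128→140: 12 bp
  140→167: 27 bp
  167→174: 7 bp
  174→184: 10 bp
  184→196: 12 bp
  196→198: 2 bp
  198→217: 19 bp
  217→228: 11 bp
  228→233: 5 bp
  233→245: 12 bp
  245→257: 12 bp
  257→263: 6 bp
  263→14 (wrap): 277-263+14 = 28 bp

[2,3,4,5,5,6,7,9,9,9,9,10,10,11,12,12,12,12,12,14,14,16,19,27,28]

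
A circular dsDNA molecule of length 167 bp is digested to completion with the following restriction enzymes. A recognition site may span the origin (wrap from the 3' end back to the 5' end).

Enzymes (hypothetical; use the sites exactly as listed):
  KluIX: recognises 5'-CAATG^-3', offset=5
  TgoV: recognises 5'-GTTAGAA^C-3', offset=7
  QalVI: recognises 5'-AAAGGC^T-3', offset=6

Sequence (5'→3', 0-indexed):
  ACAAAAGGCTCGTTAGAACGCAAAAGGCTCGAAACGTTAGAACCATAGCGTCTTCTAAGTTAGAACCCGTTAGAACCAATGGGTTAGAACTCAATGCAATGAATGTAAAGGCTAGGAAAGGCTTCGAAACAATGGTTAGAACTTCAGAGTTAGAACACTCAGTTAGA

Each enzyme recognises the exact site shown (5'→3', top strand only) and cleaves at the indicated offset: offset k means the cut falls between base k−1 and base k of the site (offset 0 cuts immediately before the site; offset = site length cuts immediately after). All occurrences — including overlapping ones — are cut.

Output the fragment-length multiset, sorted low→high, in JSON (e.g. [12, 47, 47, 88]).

Scan for sites:
  KluIX (CAATG, off=5): starts [76, 91, 96, 129] → cuts [81, 96, 101, 134]
  TgoV (GTTAGAAC, off=7): starts [11, 35, 58, 68, 82, 134, 148, 161] → cuts [1, 18, 42, 65, 75, 89, 141, 155]
  QalVI (AAAGGCT, off=6): starts [3, 22, 106, 116] → cuts [9, 28, 112, 122]

Pooled cuts: [1, 9, 18, 28, 42, 65, 75, 81, 89, 96, 101, 112, 122, 134, 141, 155]

Fragment lengths:
  1→9: 8 bp
  9→18: 9 bp
  18→28: 10 bp
  28→42: 14 bp
  42→65: 23 bp
  65→75: 10 bp
  75→81: 6 bp
  81→89: 8 bp
  89→96: 7 bp
  96→101: 5 bp
  101→112: 11 bp
  112→122: 10 bp
  122→134: 12 bp
  134→141: 7 bp
  141→155: 14 bp
  155→1 (wrap): 167-155+1 = 13 bp

[5,6,7,7,8,8,9,10,10,10,11,12,13,14,14,23]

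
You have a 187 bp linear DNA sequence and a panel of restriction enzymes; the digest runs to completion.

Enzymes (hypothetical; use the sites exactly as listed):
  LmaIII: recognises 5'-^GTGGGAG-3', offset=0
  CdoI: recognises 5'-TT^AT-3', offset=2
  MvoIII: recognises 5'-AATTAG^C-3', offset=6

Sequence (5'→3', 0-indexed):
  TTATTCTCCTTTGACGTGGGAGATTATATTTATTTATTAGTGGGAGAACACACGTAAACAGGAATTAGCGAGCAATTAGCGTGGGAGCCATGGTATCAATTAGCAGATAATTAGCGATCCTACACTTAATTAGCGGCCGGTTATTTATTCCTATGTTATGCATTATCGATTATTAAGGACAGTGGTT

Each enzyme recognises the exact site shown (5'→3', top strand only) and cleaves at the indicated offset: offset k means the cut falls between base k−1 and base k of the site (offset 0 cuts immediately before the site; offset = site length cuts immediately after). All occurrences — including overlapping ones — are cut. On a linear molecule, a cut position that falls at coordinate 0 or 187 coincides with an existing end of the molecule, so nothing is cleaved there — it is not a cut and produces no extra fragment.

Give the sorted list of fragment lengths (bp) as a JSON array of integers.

[1,2,4,4,4,6,7,7,9,10,11,11,11,13,16,19,23,29]

Per-enzyme occurrences:
  LmaIII GTGGGAG/0: at [15, 39, 80] ⇒ [15, 39, 80]
  CdoI TTAT/2: at [0, 23, 29, 33, 140, 144, 155, 162, 169] ⇒ [2, 25, 31, 35, 142, 146, 157, 164, 171]
  MvoIII AATTAGC/6: at [62, 73, 97, 108, 127] ⇒ [68, 79, 103, 114, 133]

All cut coordinates (distinct, sorted): [2, 15, 25, 31, 35, 39, 68, 79, 80, 103, 114, 133, 142, 146, 157, 164, 171]

Fragment lengths:
  [0,2): 2 bp
  [2,15): 13 bp
  [15,25): 10 bp
  [25,31): 6 bp
  [31,35): 4 bp
  [35,39): 4 bp
  [39,68): 29 bp
  [68,79): 11 bp
  [79,80): 1 bp
  [80,103): 23 bp
  [103,114): 11 bp
  [114,133): 19 bp
  [133,142): 9 bp
  [142,146): 4 bp
  [146,157): 11 bp
  [157,164): 7 bp
  [164,171): 7 bp
  [171,187): 16 bp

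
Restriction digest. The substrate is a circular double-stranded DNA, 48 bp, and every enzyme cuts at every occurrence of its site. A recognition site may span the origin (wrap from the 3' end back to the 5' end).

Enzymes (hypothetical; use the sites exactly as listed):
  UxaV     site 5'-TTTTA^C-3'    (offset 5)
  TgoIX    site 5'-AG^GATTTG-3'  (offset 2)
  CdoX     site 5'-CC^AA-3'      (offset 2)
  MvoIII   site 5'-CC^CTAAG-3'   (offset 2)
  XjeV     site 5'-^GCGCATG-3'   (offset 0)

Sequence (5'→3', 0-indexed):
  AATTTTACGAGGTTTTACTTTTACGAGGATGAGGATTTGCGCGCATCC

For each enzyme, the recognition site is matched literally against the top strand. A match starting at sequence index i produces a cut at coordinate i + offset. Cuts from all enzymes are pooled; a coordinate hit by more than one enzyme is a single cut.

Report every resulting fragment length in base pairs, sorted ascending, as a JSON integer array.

Scan for sites:
  UxaV TTTTAC/5: at [2, 12, 18] ⇒ [7, 17, 23]
  TgoIX AGGATTTG/2: at [31] ⇒ [33]
  CdoX CCAA/2: at [46] ⇒ [0]
  MvoIII (CCCTAAG, off=2): no sites
  XjeV (GCGCATG, off=0): no sites

Pooled cuts: [0, 7, 17, 23, 33]

Fragment lengths:
  0→7: 7 bp
  7→17: 10 bp
  17→23: 6 bp
  23→33: 10 bp
  33→0 (wrap): 48-33+0 = 15 bp

[6,7,10,10,15]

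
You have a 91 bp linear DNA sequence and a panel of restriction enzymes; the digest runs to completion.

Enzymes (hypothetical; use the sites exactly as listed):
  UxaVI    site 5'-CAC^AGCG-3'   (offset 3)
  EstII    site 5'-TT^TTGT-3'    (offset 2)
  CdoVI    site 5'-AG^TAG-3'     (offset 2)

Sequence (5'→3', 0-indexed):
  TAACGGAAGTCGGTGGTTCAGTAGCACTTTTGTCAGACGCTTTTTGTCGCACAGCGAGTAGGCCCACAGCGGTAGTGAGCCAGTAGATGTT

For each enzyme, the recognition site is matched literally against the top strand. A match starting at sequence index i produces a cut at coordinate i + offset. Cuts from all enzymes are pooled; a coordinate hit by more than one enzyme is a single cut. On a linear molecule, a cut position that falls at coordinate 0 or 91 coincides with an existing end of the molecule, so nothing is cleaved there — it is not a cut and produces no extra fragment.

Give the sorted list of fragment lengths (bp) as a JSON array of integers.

Per-enzyme occurrences:
  UxaVI CACAGCG/3: at [49, 64] ⇒ [52, 67]
  EstII TTTTGT/2: at [27, 41] ⇒ [29, 43]
  CdoVI AGTAG/2: at [19, 56, 81] ⇒ [21, 58, 83]

All cut coordinates (distinct, sorted): [21, 29, 43, 52, 58, 67, 83]

Fragment lengths:
  [0,21): 21 bp
  [21,29): 8 bp
  [29,43): 14 bp
  [43,52): 9 bp
  [52,58): 6 bp
  [58,67): 9 bp
  [67,83): 16 bp
  [83,91): 8 bp

[6,8,8,9,9,14,16,21]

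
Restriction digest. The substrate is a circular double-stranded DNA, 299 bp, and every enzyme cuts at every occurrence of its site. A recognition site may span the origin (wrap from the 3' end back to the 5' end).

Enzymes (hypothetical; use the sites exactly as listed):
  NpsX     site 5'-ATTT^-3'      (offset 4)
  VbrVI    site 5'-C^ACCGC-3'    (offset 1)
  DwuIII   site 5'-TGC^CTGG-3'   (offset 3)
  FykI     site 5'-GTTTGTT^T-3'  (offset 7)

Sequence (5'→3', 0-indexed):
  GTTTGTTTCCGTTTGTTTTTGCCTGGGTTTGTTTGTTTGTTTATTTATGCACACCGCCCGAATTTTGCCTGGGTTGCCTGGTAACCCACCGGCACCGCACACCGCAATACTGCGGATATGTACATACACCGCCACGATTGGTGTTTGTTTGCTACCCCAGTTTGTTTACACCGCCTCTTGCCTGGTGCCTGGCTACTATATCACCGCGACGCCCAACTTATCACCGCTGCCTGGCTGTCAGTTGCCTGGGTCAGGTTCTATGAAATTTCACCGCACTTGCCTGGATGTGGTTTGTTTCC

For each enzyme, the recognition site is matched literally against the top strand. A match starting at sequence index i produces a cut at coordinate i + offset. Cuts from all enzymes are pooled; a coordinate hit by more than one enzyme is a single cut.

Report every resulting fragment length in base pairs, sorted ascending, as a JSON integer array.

[1,3,3,4,4,5,5,6,7,7,8,9,10,10,11,11,12,13,14,15,16,16,17,20,22,23,27]

Scan for sites:
  NpsX ATTT/4: at [42, 61, 264] ⇒ [46, 65, 268]
  VbrVI CACCGC/1: at [51, 92, 99, 126, 168, 201, 221, 268] ⇒ [52, 93, 100, 127, 169, 202, 222, 269]
  DwuIII TGCCTGG/3: at [19, 65, 74, 178, 185, 227, 242, 277] ⇒ [22, 68, 77, 181, 188, 230, 245, 280]
  FykI GTTTGTTT/7: at [0, 10, 26, 30, 34, 142, 159, 289] ⇒ [7, 17, 33, 37, 41, 149, 166, 296]

All cut coordinates (distinct, sorted): [7, 17, 22, 33, 37, 41, 46, 52, 65, 68, 77, 93, 100, 127, 149, 166, 169, 181, 188, 202, 222, 230, 245, 268, 269, 280, 296]

Fragment lengths:
  7→17: 10 bp
  17→22: 5 bp
  22→33: 11 bp
  33→37: 4 bp
  37→41: 4 bp
  41→46: 5 bp
  46→52: 6 bp
  52→65: 13 bp
  65→68: 3 bp
  68→77: 9 bp
  77→93: 16 bp
  93→100: 7 bp
  100→127: 27 bp
  127→149: 22 bp
  149→166: 17 bp
  166→169: 3 bp
  169→181: 12 bp
  181→188: 7 bp
  188→202: 14 bp
  202→222: 20 bp
  222→230: 8 bp
  230→245: 15 bp
  245→268: 23 bp
  268→269: 1 bp
  269→280: 11 bp
  280→296: 16 bp
  296→7 (wrap): 299-296+7 = 10 bp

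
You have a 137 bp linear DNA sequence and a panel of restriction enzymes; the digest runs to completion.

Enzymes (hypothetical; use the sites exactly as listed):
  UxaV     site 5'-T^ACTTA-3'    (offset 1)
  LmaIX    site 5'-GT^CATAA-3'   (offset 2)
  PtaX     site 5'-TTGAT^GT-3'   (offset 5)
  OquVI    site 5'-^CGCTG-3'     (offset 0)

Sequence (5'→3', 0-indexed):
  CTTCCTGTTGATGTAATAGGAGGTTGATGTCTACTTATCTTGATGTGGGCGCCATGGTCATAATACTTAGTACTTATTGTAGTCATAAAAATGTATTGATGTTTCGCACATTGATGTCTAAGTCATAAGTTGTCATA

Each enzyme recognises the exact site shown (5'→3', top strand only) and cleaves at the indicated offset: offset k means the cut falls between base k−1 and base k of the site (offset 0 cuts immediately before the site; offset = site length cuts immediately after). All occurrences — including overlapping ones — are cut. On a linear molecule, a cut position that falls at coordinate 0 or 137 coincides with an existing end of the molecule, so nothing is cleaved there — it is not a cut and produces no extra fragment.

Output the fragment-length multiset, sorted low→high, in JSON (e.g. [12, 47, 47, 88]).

[4,6,7,8,12,12,12,14,14,15,16,17]

Scan for sites:
  UxaV TACTTA/1: at [31, 63, 70] ⇒ [32, 64, 71]
  LmaIX GTCATAA/2: at [56, 81, 121] ⇒ [58, 83, 123]
  PtaX TTGATGT/5: at [7, 23, 39, 95, 110] ⇒ [12, 28, 44, 100, 115]
  OquVI (CGCTG, off=0): no sites

Pooled cuts: [12, 28, 32, 44, 58, 64, 71, 83, 100, 115, 123]

Fragments:
  [0,12): 12 bp
  [12,28): 16 bp
  [28,32): 4 bp
  [32,44): 12 bp
  [44,58): 14 bp
  [58,64): 6 bp
  [64,71): 7 bp
  [71,83): 12 bp
  [83,100): 17 bp
  [100,115): 15 bp
  [115,123): 8 bp
  [123,137): 14 bp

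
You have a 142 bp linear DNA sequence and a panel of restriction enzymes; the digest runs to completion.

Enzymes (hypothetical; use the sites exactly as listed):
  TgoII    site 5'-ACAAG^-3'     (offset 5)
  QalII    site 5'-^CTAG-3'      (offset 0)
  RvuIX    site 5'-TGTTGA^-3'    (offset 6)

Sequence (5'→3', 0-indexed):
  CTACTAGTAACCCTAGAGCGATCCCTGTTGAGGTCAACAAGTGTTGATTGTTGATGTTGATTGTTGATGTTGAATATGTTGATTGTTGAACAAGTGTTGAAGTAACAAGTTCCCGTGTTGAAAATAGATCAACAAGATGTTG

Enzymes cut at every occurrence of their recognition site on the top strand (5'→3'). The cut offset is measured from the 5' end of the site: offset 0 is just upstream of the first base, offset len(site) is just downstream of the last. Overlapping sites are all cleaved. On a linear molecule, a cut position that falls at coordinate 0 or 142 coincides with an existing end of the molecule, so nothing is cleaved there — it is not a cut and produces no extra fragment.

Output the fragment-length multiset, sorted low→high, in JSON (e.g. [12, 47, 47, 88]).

[3,5,6,6,6,6,6,7,7,7,9,9,9,10,12,15,19]

Scan for sites:
  TgoII (ACAAG, off=5): starts [36, 89, 104, 131] → cuts [41, 94, 109, 136]
  QalII (CTAG, off=0): starts [3, 12] → cuts [3, 12]
  RvuIX (TGTTGA, off=6): starts [25, 41, 48, 54, 61, 67, 76, 83, 94, 115] → cuts [31, 47, 54, 60, 67, 73, 82, 89, 100, 121]

Pooled cuts: [3, 12, 31, 41, 47, 54, 60, 67, 73, 82, 89, 94, 100, 109, 121, 136]

Fragment lengths:
  [0,3): 3 bp
  [3,12): 9 bp
  [12,31): 19 bp
  [31,41): 10 bp
  [41,47): 6 bp
  [47,54): 7 bp
  [54,60): 6 bp
  [60,67): 7 bp
  [67,73): 6 bp
  [73,82): 9 bp
  [82,89): 7 bp
  [89,94): 5 bp
  [94,100): 6 bp
  [100,109): 9 bp
  [109,121): 12 bp
  [121,136): 15 bp
  [136,142): 6 bp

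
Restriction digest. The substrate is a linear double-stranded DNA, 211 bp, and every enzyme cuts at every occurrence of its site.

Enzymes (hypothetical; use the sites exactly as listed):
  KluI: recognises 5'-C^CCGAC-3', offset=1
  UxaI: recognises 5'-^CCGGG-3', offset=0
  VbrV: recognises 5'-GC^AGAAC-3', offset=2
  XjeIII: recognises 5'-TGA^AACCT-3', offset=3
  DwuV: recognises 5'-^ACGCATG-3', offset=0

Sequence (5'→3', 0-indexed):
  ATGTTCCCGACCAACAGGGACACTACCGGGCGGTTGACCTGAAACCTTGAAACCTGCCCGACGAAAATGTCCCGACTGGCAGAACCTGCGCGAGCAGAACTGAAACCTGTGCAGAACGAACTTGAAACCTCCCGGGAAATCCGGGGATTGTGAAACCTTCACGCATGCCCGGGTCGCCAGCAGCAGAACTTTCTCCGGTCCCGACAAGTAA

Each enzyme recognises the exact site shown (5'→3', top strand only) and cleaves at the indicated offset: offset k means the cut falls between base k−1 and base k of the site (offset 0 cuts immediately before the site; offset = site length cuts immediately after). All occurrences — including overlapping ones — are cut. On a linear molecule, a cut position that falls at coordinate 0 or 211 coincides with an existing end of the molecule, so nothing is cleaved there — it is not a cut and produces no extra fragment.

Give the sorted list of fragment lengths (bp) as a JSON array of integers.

Per-enzyme occurrences:
  KluI CCCGAC/1: at [5, 56, 70, 199] ⇒ [6, 57, 71, 200]
  UxaI CCGGG/0: at [25, 131, 140, 168] ⇒ [25, 131, 140, 168]
  VbrV GCAGAAC/2: at [78, 93, 110, 182] ⇒ [80, 95, 112, 184]
  XjeIII TGAAACCT/3: at [39, 47, 100, 122, 150] ⇒ [42, 50, 103, 125, 153]
  DwuV ACGCATG/0: at [160] ⇒ [160]

Pooled cuts: [6, 25, 42, 50, 57, 71, 80, 95, 103, 112, 125, 131, 140, 153, 160, 168, 184, 200]

Fragments:
  [0,6): 6 bp
  [6,25): 19 bp
  [25,42): 17 bp
  [42,50): 8 bp
  [50,57): 7 bp
  [57,71): 14 bp
  [71,80): 9 bp
  [80,95): 15 bp
  [95,103): 8 bp
  [103,112): 9 bp
  [112,125): 13 bp
  [125,131): 6 bp
  [131,140): 9 bp
  [140,153): 13 bp
  [153,160): 7 bp
  [160,168): 8 bp
  [168,184): 16 bp
  [184,200): 16 bp
  [200,211): 11 bp

[6,6,7,7,8,8,8,9,9,9,11,13,13,14,15,16,16,17,19]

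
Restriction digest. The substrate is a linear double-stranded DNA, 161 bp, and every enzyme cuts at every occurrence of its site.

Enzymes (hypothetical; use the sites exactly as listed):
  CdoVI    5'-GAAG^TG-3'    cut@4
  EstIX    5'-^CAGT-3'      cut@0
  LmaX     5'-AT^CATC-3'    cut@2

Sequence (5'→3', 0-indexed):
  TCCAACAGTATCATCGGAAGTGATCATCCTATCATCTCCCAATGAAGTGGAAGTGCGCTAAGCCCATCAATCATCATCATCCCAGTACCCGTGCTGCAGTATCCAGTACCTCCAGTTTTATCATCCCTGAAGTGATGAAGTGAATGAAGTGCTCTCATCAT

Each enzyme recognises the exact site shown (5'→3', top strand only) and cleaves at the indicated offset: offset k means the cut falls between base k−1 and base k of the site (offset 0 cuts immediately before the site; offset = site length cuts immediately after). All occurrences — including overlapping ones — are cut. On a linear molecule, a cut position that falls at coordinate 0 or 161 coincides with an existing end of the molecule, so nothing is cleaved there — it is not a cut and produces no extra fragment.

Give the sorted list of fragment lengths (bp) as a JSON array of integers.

Per-enzyme occurrences:
  CdoVI GAAGTG/4: at [16, 43, 49, 128, 136, 145] ⇒ [20, 47, 53, 132, 140, 149]
  EstIX CAGT/0: at [5, 82, 96, 103, 112] ⇒ [5, 82, 96, 103, 112]
  LmaX ATCATC/2: at [9, 22, 30, 69, 72, 75, 119] ⇒ [11, 24, 32, 71, 74, 77, 121]

Pooled cuts: [5, 11, 20, 24, 32, 47, 53, 71, 74, 77, 82, 96, 103, 112, 121, 132, 140, 149]

Fragment lengths:
  [0,5): 5 bp
  [5,11): 6 bp
  [11,20): 9 bp
  [20,24): 4 bp
  [24,32): 8 bp
  [32,47): 15 bp
  [47,53): 6 bp
  [53,71): 18 bp
  [71,74): 3 bp
  [74,77): 3 bp
  [77,82): 5 bp
  [82,96): 14 bp
  [96,103): 7 bp
  [103,112): 9 bp
  [112,121): 9 bp
  [121,132): 11 bp
  [132,140): 8 bp
  [140,149): 9 bp
  [149,161): 12 bp

[3,3,4,5,5,6,6,7,8,8,9,9,9,9,11,12,14,15,18]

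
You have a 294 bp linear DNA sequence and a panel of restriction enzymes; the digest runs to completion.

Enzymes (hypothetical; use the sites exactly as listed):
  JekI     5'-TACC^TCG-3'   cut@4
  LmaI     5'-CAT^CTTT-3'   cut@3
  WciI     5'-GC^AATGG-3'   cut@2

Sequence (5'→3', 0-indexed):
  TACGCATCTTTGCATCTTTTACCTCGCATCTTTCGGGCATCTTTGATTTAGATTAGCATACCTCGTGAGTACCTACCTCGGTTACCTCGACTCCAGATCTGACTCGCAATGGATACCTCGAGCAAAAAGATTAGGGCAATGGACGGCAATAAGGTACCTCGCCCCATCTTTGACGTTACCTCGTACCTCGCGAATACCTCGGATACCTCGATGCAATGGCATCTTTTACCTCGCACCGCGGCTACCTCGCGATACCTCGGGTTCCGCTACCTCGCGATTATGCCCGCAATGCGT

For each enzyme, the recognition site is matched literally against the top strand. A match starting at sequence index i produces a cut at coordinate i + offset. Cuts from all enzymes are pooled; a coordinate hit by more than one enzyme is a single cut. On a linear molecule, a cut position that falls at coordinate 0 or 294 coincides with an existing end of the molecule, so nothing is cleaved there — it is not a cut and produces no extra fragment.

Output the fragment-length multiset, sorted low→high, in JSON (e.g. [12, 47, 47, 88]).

Per-enzyme occurrences:
  JekI TACCTCG/4: at [19, 58, 73, 82, 113, 154, 176, 183, 194, 203, 226, 242, 252, 267] ⇒ [23, 62, 77, 86, 117, 158, 180, 187, 198, 207, 230, 246, 256, 271]
  LmaI CATCTTT/3: at [4, 12, 26, 37, 164, 219] ⇒ [7, 15, 29, 40, 167, 222]
  WciI GCAATGG/2: at [105, 135, 212] ⇒ [107, 137, 214]

Pooled cuts: [7, 15, 23, 29, 40, 62, 77, 86, 107, 117, 137, 158, 167, 180, 187, 198, 207, 214, 222, 230, 246, 256, 271]

Fragment lengths:
  [0,7): 7 bp
  [7,15): 8 bp
  [15,23): 8 bp
  [23,29): 6 bp
  [29,40): 11 bp
  [40,62): 22 bp
  [62,77): 15 bp
  [77,86): 9 bp
  [86,107): 21 bp
  [107,117): 10 bp
  [117,137): 20 bp
  [137,158): 21 bp
  [158,167): 9 bp
  [167,180): 13 bp
  [180,187): 7 bp
  [187,198): 11 bp
  [198,207): 9 bp
  [207,214): 7 bp
  [214,222): 8 bp
  [222,230): 8 bp
  [230,246): 16 bp
  [246,256): 10 bp
  [256,271): 15 bp
  [271,294): 23 bp

[6,7,7,7,8,8,8,8,9,9,9,10,10,11,11,13,15,15,16,20,21,21,22,23]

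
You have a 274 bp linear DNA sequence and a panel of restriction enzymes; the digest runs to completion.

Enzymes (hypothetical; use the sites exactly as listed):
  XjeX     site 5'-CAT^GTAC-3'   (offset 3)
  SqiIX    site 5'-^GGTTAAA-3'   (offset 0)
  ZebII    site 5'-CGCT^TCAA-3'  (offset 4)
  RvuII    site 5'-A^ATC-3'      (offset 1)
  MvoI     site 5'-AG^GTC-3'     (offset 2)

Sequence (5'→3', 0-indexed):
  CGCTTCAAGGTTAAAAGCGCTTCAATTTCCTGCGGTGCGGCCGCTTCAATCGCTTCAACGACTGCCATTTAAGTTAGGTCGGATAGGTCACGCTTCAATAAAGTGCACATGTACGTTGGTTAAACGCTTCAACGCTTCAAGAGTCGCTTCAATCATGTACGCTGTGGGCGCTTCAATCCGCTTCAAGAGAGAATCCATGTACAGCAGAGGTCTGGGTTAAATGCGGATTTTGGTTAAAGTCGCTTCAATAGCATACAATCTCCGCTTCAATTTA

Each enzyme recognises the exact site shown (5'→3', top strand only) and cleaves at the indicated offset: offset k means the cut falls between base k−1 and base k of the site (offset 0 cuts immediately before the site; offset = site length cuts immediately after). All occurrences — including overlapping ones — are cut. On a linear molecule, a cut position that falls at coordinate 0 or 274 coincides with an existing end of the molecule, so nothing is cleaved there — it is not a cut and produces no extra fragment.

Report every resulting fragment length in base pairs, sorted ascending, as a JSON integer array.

[3,3,3,4,4,5,5,6,6,7,7,8,8,8,9,9,10,11,11,12,13,13,13,16,16,17,23,24]

Site scan:
  XjeX (CATGTAC, off=3): starts [107, 153, 195] → cuts [110, 156, 198]
  SqiIX (GGTTAAA, off=0): starts [8, 117, 214, 231] → cuts [8, 117, 214, 231]
  ZebII (CGCTTCAA, off=4): starts [0, 17, 41, 50, 90, 124, 132, 144, 168, 178, 240, 262] → cuts [4, 21, 45, 54, 94, 128, 136, 148, 172, 182, 244, 266]
  RvuII (AATC, off=1): starts [47, 150, 174, 191, 256] → cuts [48, 151, 175, 192, 257]
  MvoI (AGGTC, off=2): starts [75, 84, 207] → cuts [77, 86, 209]

Pooled cuts: [4, 8, 21, 45, 48, 54, 77, 86, 94, 110, 117, 128, 136, 148, 151, 156, 172, 175, 182, 192, 198, 209, 214, 231, 244, 257, 266]

Fragments:
  [0,4): 4 bp
  [4,8): 4 bp
  [8,21): 13 bp
  [21,45): 24 bp
  [45,48): 3 bp
  [48,54): 6 bp
  [54,77): 23 bp
  [77,86): 9 bp
  [86,94): 8 bp
  [94,110): 16 bp
  [110,117): 7 bp
  [117,128): 11 bp
  [128,136): 8 bp
  [136,148): 12 bp
  [148,151): 3 bp
  [151,156): 5 bp
  [156,172): 16 bp
  [172,175): 3 bp
  [175,182): 7 bp
  [182,192): 10 bp
  [192,198): 6 bp
  [198,209): 11 bp
  [209,214): 5 bp
  [214,231): 17 bp
  [231,244): 13 bp
  [244,257): 13 bp
  [257,266): 9 bp
  [266,274): 8 bp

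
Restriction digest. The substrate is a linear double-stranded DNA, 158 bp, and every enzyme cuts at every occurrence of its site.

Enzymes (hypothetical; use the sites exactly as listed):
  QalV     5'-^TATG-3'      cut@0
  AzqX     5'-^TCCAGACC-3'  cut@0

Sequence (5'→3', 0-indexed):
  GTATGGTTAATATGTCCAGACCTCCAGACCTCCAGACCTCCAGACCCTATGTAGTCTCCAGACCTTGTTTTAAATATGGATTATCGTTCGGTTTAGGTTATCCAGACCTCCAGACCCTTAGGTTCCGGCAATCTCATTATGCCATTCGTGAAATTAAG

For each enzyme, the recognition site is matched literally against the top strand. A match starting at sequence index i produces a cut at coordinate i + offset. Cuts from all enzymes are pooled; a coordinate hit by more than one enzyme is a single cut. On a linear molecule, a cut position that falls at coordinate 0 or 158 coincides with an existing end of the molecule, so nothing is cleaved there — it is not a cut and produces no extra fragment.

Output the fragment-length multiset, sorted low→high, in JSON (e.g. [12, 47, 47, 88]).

Per-enzyme occurrences:
  QalV (TATG, off=0): starts [1, 10, 47, 74, 137] → cuts [1, 10, 47, 74, 137]
  AzqX (TCCAGACC, off=0): starts [14, 22, 30, 38, 56, 100, 108] → cuts [14, 22, 30, 38, 56, 100, 108]

All cut coordinates (distinct, sorted): [1, 10, 14, 22, 30, 38, 47, 56, 74, 100, 108, 137]

Fragment lengths:
  [0,1): 1 bp
  [1,10): 9 bp
  [10,14): 4 bp
  [14,22): 8 bp
  [22,30): 8 bp
  [30,38): 8 bp
  [38,47): 9 bp
  [47,56): 9 bp
  [56,74): 18 bp
  [74,100): 26 bp
  [100,108): 8 bp
  [108,137): 29 bp
  [137,158): 21 bp

[1,4,8,8,8,8,9,9,9,18,21,26,29]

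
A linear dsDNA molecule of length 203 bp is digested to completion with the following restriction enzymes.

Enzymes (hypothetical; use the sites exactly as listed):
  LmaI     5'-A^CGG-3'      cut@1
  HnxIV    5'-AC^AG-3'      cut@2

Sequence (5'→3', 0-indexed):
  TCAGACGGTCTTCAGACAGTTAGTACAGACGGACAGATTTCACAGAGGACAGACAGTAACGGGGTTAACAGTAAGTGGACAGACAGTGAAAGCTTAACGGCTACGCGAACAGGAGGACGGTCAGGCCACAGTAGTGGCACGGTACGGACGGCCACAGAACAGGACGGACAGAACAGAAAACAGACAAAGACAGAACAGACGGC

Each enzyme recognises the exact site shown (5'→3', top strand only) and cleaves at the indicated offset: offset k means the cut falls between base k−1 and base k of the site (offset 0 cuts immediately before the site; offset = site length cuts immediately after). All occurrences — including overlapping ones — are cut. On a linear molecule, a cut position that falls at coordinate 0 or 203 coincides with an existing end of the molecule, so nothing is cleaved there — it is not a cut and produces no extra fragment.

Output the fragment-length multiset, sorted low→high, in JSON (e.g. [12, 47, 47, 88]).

Per-enzyme occurrences:
  LmaI ACGG/1: at [4, 28, 58, 96, 116, 138, 143, 147, 163, 198] ⇒ [5, 29, 59, 97, 117, 139, 144, 148, 164, 199]
  HnxIV ACAG/2: at [15, 24, 32, 41, 48, 52, 67, 78, 82, 108, 127, 153, 158, 167, 172, 179, 189, 194] ⇒ [17, 26, 34, 43, 50, 54, 69, 80, 84, 110, 129, 155, 160, 169, 174, 181, 191, 196]

All cut coordinates (distinct, sorted): [5, 17, 26, 29, 34, 43, 50, 54, 59, 69, 80, 84, 97, 110, 117, 129, 139, 144, 148, 155, 160, 164, 169, 174, 181, 191, 196, 199]

Fragments:
  [0,5): 5 bp
  [5,17): 12 bp
  [17,26): 9 bp
  [26,29): 3 bp
  [29,34): 5 bp
  [34,43): 9 bp
  [43,50): 7 bp
  [50,54): 4 bp
  [54,59): 5 bp
  [59,69): 10 bp
  [69,80): 11 bp
  [80,84): 4 bp
  [84,97): 13 bp
  [97,110): 13 bp
  [110,117): 7 bp
  [117,129): 12 bp
  [129,139): 10 bp
  [139,144): 5 bp
  [144,148): 4 bp
  [148,155): 7 bp
  [155,160): 5 bp
  [160,164): 4 bp
  [164,169): 5 bp
  [169,174): 5 bp
  [174,181): 7 bp
  [181,191): 10 bp
  [191,196): 5 bp
  [196,199): 3 bp
  [199,203): 4 bp

[3,3,4,4,4,4,4,5,5,5,5,5,5,5,5,7,7,7,7,9,9,10,10,10,11,12,12,13,13]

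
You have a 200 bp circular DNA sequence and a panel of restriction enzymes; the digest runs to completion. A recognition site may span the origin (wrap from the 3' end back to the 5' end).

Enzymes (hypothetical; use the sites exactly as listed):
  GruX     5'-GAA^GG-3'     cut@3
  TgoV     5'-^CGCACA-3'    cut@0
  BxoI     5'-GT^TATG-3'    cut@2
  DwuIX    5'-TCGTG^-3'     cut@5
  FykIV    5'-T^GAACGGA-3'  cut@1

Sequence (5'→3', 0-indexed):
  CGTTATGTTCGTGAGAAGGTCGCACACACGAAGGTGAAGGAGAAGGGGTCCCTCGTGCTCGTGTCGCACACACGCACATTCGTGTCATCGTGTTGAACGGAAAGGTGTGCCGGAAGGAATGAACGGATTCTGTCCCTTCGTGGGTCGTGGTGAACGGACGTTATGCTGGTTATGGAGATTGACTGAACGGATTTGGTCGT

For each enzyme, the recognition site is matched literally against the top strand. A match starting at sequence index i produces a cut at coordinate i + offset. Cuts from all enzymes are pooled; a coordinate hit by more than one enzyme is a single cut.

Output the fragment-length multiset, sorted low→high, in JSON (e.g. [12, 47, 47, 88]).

[1,2,2,3,4,5,6,6,6,7,8,8,9,10,10,12,12,13,14,19,21,22]

Scan for sites:
  GruX GAAGG/3: at [14, 29, 35, 41, 112] ⇒ [17, 32, 38, 44, 115]
  TgoV CGCACA/0: at [20, 64, 72] ⇒ [20, 64, 72]
  BxoI GTTATG/2: at [1, 159, 168] ⇒ [3, 161, 170]
  DwuIX TCGTG/5: at [8, 52, 58, 79, 87, 137, 144] ⇒ [13, 57, 63, 84, 92, 142, 149]
  FykIV TGAACGGA/1: at [93, 119, 150, 183] ⇒ [94, 120, 151, 184]

Pooled cuts: [3, 13, 17, 20, 32, 38, 44, 57, 63, 64, 72, 84, 92, 94, 115, 120, 142, 149, 151, 161, 170, 184]

Fragments:
  3→13: 10 bp
  13→17: 4 bp
  17→20: 3 bp
  20→32: 12 bp
  32→38: 6 bp
  38→44: 6 bp
  44→57: 13 bp
  57→63: 6 bp
  63→64: 1 bp
  64→72: 8 bp
  72→84: 12 bp
  84→92: 8 bp
  92→94: 2 bp
  94→115: 21 bp
  115→120: 5 bp
  120→142: 22 bp
  142→149: 7 bp
  149→151: 2 bp
  151→161: 10 bp
  161→170: 9 bp
  170→184: 14 bp
  184→3 (wrap): 200-184+3 = 19 bp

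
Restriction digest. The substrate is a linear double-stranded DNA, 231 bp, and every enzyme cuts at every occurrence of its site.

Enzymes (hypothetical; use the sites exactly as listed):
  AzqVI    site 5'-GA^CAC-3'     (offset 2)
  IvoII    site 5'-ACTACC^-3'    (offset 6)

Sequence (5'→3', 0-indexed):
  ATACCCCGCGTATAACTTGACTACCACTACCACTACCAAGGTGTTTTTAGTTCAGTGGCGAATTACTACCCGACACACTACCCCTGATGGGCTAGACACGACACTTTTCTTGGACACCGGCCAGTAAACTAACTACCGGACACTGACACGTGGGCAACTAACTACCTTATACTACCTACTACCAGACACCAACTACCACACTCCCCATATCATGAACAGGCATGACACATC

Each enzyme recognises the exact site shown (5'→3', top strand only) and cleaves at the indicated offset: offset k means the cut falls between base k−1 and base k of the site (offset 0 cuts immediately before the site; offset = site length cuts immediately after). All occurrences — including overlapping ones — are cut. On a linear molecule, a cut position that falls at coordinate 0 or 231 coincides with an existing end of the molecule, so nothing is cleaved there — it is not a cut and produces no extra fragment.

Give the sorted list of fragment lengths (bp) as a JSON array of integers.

[3,3,3,5,6,6,6,6,7,9,10,11,13,14,20,23,25,28,33]

Site scan:
  AzqVI GACAC/2: at [71, 94, 99, 112, 138, 144, 184, 223] ⇒ [73, 96, 101, 114, 140, 146, 186, 225]
  IvoII ACTACC/6: at [19, 25, 31, 64, 76, 131, 160, 170, 177, 191] ⇒ [25, 31, 37, 70, 82, 137, 166, 176, 183, 197]

All cut coordinates (distinct, sorted): [25, 31, 37, 70, 73, 82, 96, 101, 114, 137, 140, 146, 166, 176, 183, 186, 197, 225]

Fragment lengths:
  [0,25): 25 bp
  [25,31): 6 bp
  [31,37): 6 bp
  [37,70): 33 bp
  [70,73): 3 bp
  [73,82): 9 bp
  [82,96): 14 bp
  [96,101): 5 bp
  [101,114): 13 bp
  [114,137): 23 bp
  [137,140): 3 bp
  [140,146): 6 bp
  [146,166): 20 bp
  [166,176): 10 bp
  [176,183): 7 bp
  [183,186): 3 bp
  [186,197): 11 bp
  [197,225): 28 bp
  [225,231): 6 bp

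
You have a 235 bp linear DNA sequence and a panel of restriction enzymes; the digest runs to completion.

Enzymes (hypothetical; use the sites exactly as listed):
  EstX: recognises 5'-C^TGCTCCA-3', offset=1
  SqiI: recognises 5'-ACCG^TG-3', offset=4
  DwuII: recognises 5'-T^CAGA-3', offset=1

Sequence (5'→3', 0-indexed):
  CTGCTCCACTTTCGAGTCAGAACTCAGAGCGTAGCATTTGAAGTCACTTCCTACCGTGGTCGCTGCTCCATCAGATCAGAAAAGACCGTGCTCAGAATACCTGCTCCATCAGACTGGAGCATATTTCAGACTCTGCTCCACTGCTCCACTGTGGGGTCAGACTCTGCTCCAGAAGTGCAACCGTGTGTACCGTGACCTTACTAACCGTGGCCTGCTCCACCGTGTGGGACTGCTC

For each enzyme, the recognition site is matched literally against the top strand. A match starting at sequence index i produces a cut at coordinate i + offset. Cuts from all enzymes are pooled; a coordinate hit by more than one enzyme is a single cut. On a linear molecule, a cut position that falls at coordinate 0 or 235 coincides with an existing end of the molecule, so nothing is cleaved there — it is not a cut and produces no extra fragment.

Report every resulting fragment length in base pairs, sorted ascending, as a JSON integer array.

Per-enzyme occurrences:
  EstX (CTGCTCCA, off=1): starts [0, 62, 100, 132, 140, 163, 211] → cuts [1, 63, 101, 133, 141, 164, 212]
  SqiI (ACCGTG, off=4): starts [52, 84, 179, 188, 203, 218] → cuts [56, 88, 183, 192, 207, 222]
  DwuII (TCAGA, off=1): starts [16, 23, 70, 75, 91, 108, 125, 156] → cuts [17, 24, 71, 76, 92, 109, 126, 157]

Pooled cuts: [1, 17, 24, 56, 63, 71, 76, 88, 92, 101, 109, 126, 133, 141, 157, 164, 183, 192, 207, 212, 222]

Fragment lengths:
  [0,1): 1 bp
  [1,17): 16 bp
  [17,24): 7 bp
  [24,56): 32 bp
  [56,63): 7 bp
  [63,71): 8 bp
  [71,76): 5 bp
  [76,88): 12 bp
  [88,92): 4 bp
  [92,101): 9 bp
  [101,109): 8 bp
  [109,126): 17 bp
  [126,133): 7 bp
  [133,141): 8 bp
  [141,157): 16 bp
  [157,164): 7 bp
  [164,183): 19 bp
  [183,192): 9 bp
  [192,207): 15 bp
  [207,212): 5 bp
  [212,222): 10 bp
  [222,235): 13 bp

[1,4,5,5,7,7,7,7,8,8,8,9,9,10,12,13,15,16,16,17,19,32]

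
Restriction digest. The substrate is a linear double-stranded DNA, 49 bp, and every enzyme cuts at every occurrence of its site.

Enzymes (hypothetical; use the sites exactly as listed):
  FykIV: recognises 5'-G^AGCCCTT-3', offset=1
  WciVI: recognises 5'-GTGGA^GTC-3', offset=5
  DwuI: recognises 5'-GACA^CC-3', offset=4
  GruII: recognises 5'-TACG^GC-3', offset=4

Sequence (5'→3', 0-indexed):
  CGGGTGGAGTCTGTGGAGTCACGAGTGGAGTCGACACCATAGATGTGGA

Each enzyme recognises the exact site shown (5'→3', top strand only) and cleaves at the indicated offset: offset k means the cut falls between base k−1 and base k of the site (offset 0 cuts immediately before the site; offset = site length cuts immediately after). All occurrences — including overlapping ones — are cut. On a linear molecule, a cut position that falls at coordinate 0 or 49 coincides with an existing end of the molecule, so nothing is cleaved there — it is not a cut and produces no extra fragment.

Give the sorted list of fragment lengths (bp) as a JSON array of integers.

[7,8,9,12,13]

Site scan:
  FykIV (GAGCCCTT, off=1): no sites
  WciVI GTGGAGTC/5: at [3, 12, 24] ⇒ [8, 17, 29]
  DwuI GACACC/4: at [32] ⇒ [36]
  GruII (TACGGC, off=4): no sites

All cut coordinates (distinct, sorted): [8, 17, 29, 36]

Fragment lengths:
  [0,8): 8 bp
  [8,17): 9 bp
  [17,29): 12 bp
  [29,36): 7 bp
  [36,49): 13 bp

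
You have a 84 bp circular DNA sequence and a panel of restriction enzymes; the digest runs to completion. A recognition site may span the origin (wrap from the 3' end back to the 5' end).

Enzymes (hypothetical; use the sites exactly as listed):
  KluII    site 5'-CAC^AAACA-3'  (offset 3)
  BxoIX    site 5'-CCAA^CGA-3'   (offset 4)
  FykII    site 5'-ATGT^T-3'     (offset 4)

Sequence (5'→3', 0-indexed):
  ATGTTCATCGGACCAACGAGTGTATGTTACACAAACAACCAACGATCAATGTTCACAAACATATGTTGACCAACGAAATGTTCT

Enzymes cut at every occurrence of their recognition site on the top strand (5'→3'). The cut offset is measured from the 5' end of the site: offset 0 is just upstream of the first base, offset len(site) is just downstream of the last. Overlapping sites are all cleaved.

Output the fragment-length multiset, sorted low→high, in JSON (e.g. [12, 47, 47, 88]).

Site scan:
  KluII (CACAAACA, off=3): starts [29, 53] → cuts [32, 56]
  BxoIX (CCAACGA, off=4): starts [12, 38, 69] → cuts [16, 42, 73]
  FykII (ATGTT, off=4): starts [0, 23, 48, 62, 77] → cuts [4, 27, 52, 66, 81]

Pooled cuts: [4, 16, 27, 32, 42, 52, 56, 66, 73, 81]

Fragment lengths:
  4→16: 12 bp
  16→27: 11 bp
  27→32: 5 bp
  32→42: 10 bp
  42→52: 10 bp
  52→56: 4 bp
  56→66: 10 bp
  66→73: 7 bp
  73→81: 8 bp
  81→4 (wrap): 84-81+4 = 7 bp

[4,5,7,7,8,10,10,10,11,12]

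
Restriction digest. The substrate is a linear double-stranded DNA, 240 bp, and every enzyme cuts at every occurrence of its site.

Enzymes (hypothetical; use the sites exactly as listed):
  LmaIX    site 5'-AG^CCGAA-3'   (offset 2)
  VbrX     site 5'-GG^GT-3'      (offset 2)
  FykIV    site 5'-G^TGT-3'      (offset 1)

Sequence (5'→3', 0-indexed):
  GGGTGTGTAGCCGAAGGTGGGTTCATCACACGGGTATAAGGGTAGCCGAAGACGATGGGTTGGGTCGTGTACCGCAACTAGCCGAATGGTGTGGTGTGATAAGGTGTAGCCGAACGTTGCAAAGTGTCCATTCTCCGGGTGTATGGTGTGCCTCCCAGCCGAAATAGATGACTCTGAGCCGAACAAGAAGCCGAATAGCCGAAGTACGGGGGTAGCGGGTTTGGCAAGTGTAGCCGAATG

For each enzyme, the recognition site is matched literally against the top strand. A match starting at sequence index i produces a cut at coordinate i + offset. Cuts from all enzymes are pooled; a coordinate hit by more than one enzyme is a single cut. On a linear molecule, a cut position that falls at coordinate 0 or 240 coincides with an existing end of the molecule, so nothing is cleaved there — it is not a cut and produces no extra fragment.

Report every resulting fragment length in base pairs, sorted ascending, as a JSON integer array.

Scan for sites:
  LmaIX AGCCGAA/2: at [8, 43, 79, 107, 156, 176, 188, 196, 231] ⇒ [10, 45, 81, 109, 158, 178, 190, 198, 233]
  VbrX GGGT/2: at [0, 18, 31, 39, 56, 61, 136, 209, 216] ⇒ [2, 20, 33, 41, 58, 63, 138, 211, 218]
  FykIV GTGT/1: at [2, 4, 66, 88, 93, 103, 123, 138, 145, 227] ⇒ [3, 5, 67, 89, 94, 104, 124, 139, 146, 228]

Pooled cuts: [2, 3, 5, 10, 20, 33, 41, 45, 58, 63, 67, 81, 89, 94, 104, 109, 124, 138, 139, 146, 158, 178, 190, 198, 211, 218, 228, 233]

Fragment lengths:
  [0,2): 2 bp
  [2,3): 1 bp
  [3,5): 2 bp
  [5,10): 5 bp
  [10,20): 10 bp
  [20,33): 13 bp
  [33,41): 8 bp
  [41,45): 4 bp
  [45,58): 13 bp
  [58,63): 5 bp
  [63,67): 4 bp
  [67,81): 14 bp
  [81,89): 8 bp
  [89,94): 5 bp
  [94,104): 10 bp
  [104,109): 5 bp
  [109,124): 15 bp
  [124,138): 14 bp
  [138,139): 1 bp
  [139,146): 7 bp
  [146,158): 12 bp
  [158,178): 20 bp
  [178,190): 12 bp
  [190,198): 8 bp
  [198,211): 13 bp
  [211,218): 7 bp
  [218,228): 10 bp
  [228,233): 5 bp
  [233,240): 7 bp

[1,1,2,2,4,4,5,5,5,5,5,7,7,7,8,8,8,10,10,10,12,12,13,13,13,14,14,15,20]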